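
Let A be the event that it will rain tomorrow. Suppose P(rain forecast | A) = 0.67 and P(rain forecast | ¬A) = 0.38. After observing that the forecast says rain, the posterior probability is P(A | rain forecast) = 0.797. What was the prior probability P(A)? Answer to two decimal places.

P(A) = 0.69

Bayes' rule in odds form gives O(A|E) = O(A)·[P(E|A)/P(E|¬A)], hence O(A) = O(A|E)/LR.
Posterior odds = 0.797/(1−0.797) = 3.9261. LR = 0.67/0.38 = 1.7632.
Prior odds = 3.9261/1.7632 = 2.2267, so P(A) = 2.2267/(1+2.2267) ≈ 0.69.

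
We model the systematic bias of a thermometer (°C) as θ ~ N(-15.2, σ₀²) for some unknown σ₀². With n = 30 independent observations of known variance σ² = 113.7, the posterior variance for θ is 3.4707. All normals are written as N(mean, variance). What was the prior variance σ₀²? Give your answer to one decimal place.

σ₀² = 41.2

Posterior precision equals prior precision plus data precision: 1/σ_n² = 1/σ₀² + n/σ².
So 1/σ₀² = 1/3.4707 − 30/113.7 = 0.288126 − 0.263852 = 0.024274.
Hence σ₀² = 1/0.024274 ≈ 41.2.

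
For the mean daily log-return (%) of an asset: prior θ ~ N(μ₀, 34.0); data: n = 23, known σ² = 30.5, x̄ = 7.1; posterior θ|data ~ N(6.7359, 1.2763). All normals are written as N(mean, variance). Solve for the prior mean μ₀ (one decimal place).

With known observation variance, the Normal–Normal posterior has precision τ_n = τ₀ + n/σ² and mean μ_n = (τ₀μ₀ + (n/σ²)x̄)/τ_n.
Here τ₀ = 1/34.0 = 0.029412 and τ_data = 23/30.5 = 0.754098, so τ_n = 0.783510.
Rearranging for μ₀: μ₀ = (μ_n·τ_n − τ_data·x̄)/τ₀ = (6.7359·0.783510 − 0.754098·7.1) / 0.029412 = -0.076451/0.029412 ≈ -2.6.

μ₀ = -2.6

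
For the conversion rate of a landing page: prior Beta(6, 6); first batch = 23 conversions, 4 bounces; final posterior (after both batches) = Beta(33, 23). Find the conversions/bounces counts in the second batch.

Sequential conjugate updates are equivalent to a single update on the pooled data, so total successes = posterior α − prior α and total failures = posterior β − prior β.
Total across both batches: 33−6=27 conversions, 23−6=17 bounces.
Subtract the first batch: 27−23=4 conversions and 17−4=13 bounces.

4 conversions and 13 bounces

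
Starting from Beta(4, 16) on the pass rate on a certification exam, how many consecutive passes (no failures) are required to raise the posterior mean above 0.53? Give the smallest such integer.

k = 15

After k passes and 0 failures the posterior is Beta(4+k, 16), with mean (4+k)/(4+16+k).
Set (4+k)/(20+k) > 0.53 and solve: k > (0.53·20 − 4)/(1 − 0.53) = 14.043.
The smallest integer exceeding 14.043 is 15, and checking k=15: (19)/(35) = 0.5429 > 0.53.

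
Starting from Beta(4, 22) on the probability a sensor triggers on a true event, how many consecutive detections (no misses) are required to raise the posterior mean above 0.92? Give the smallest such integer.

k = 250

After k detections and 0 misses the posterior is Beta(4+k, 22), with mean (4+k)/(4+22+k).
Set (4+k)/(26+k) > 0.92 and solve: k > (0.92·26 − 4)/(1 − 0.92) = 249.000.
The smallest integer exceeding 249.000 is 250, and checking k=250: (254)/(276) = 0.9203 > 0.92.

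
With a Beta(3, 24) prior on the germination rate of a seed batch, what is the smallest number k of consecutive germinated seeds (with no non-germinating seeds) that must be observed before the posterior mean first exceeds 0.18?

k = 3

After k germinated seeds and 0 non-germinating seeds the posterior is Beta(3+k, 24), with mean (3+k)/(3+24+k).
Set (3+k)/(27+k) > 0.18 and solve: k > (0.18·27 − 3)/(1 − 0.18) = 2.268.
The smallest integer exceeding 2.268 is 3.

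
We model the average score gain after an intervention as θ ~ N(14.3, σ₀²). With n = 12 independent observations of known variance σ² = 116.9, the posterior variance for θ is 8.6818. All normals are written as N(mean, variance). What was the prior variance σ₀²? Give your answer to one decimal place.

σ₀² = 79.8

Posterior precision equals prior precision plus data precision: 1/σ_n² = 1/σ₀² + n/σ².
So 1/σ₀² = 1/8.6818 − 12/116.9 = 0.115183 − 0.102652 = 0.012531.
Hence σ₀² = 1/0.012531 ≈ 79.8.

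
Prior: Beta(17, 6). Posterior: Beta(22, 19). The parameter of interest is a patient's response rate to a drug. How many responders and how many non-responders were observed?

5 responders and 13 non-responders

Beta is conjugate to the binomial likelihood: posterior = Beta(a+s, b+f).
So s = 22 − 17 = 5 and f = 19 − 6 = 13.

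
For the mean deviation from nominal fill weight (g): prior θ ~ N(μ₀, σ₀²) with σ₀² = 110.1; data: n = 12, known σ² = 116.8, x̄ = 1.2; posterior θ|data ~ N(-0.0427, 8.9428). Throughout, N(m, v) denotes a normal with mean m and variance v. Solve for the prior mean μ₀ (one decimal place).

μ₀ = -14.1

With known observation variance, the Normal–Normal posterior has precision τ_n = τ₀ + n/σ² and mean μ_n = (τ₀μ₀ + (n/σ²)x̄)/τ_n.
Here τ₀ = 1/110.1 = 0.009083 and τ_data = 12/116.8 = 0.102740, so τ_n = 0.111823.
Rearranging for μ₀: μ₀ = (μ_n·τ_n − τ_data·x̄)/τ₀ = (-0.0427·0.111823 − 0.102740·1.2) / 0.009083 = -0.128063/0.009083 ≈ -14.1.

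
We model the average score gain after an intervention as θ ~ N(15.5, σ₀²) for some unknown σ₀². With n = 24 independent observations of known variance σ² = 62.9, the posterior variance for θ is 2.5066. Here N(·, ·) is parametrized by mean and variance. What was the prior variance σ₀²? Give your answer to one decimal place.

Posterior precision equals prior precision plus data precision: 1/σ_n² = 1/σ₀² + n/σ².
So 1/σ₀² = 1/2.5066 − 24/62.9 = 0.398947 − 0.381558 = 0.017389.
Hence σ₀² = 1/0.017389 ≈ 57.5.

σ₀² = 57.5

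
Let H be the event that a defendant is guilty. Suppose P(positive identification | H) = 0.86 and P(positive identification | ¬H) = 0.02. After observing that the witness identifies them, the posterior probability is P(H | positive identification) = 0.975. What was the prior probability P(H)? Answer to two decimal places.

P(H) = 0.48

Bayes' rule in odds form gives O(H|E) = O(H)·[P(E|H)/P(E|¬H)], hence O(H) = O(H|E)/LR.
Posterior odds = 0.975/(1−0.975) = 39.0000. LR = 0.86/0.02 = 43.0000.
Prior odds = 39.0000/43.0000 = 0.9070, so P(H) = 0.9070/(1+0.9070) ≈ 0.48.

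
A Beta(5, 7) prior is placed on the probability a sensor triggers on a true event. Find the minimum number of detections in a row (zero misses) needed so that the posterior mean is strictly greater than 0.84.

k = 32

After k detections and 0 misses the posterior is Beta(5+k, 7), with mean (5+k)/(5+7+k).
Set (5+k)/(12+k) > 0.84 and solve: k > (0.84·12 − 5)/(1 − 0.84) = 31.750.
The smallest integer exceeding 31.750 is 32.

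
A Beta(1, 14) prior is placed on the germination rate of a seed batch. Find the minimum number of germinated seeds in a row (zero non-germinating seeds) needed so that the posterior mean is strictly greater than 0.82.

k = 63

After k germinated seeds and 0 non-germinating seeds the posterior is Beta(1+k, 14), with mean (1+k)/(1+14+k).
Set (1+k)/(15+k) > 0.82 and solve: k > (0.82·15 − 1)/(1 − 0.82) = 62.778.
The smallest integer exceeding 62.778 is 63, and checking k=63: (64)/(78) = 0.8205 > 0.82.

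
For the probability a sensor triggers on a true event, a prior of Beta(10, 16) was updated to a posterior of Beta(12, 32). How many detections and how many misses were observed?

2 detections and 16 misses

Beta is conjugate to the binomial likelihood: posterior = Beta(a+s, b+f).
Match parameters: s=12−10=2, f=32−16=16.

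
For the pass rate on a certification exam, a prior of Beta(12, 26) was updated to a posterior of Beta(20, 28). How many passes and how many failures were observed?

A Beta(α, β) prior with s successes and f failures in binomial data gives a Beta(α+s, β+f) posterior.
So s = 20 − 12 = 8 and f = 28 − 26 = 2.

8 passes and 2 failures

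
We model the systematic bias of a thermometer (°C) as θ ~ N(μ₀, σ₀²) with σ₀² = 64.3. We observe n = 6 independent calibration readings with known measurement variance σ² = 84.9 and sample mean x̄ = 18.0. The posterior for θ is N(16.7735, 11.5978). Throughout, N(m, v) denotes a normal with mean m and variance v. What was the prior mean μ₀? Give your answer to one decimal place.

The posterior mean is a precision-weighted average: μ_n = (τ₀μ₀ + τ_data·x̄)/(τ₀+τ_data), with τ₀=1/σ₀² and τ_data=n/σ².
Here τ₀ = 1/64.3 = 0.015552 and τ_data = 6/84.9 = 0.070671, so τ_n = 0.086223.
Rearranging for μ₀: μ₀ = (μ_n·τ_n − τ_data·x̄)/τ₀ = (16.7735·0.086223 − 0.070671·18.0) / 0.015552 = 0.174183/0.015552 ≈ 11.2.

μ₀ = 11.2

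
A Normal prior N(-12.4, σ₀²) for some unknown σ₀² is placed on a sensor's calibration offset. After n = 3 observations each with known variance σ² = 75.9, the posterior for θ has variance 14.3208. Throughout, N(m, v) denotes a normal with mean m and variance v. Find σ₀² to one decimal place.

σ₀² = 33.0

For the Normal–Normal model with known σ², precisions add: τ_n = τ₀ + n/σ².
So 1/σ₀² = 1/14.3208 − 3/75.9 = 0.069829 − 0.039526 = 0.030303.
Hence σ₀² = 1/0.030303 ≈ 33.0.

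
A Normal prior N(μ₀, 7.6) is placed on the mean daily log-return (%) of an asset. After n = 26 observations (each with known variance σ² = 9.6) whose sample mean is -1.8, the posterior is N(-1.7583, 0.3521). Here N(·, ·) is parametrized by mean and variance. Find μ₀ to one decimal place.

μ₀ = -0.9

The posterior mean is a precision-weighted average: μ_n = (τ₀μ₀ + τ_data·x̄)/(τ₀+τ_data), with τ₀=1/σ₀² and τ_data=n/σ².
Here τ₀ = 1/7.6 = 0.131579 and τ_data = 26/9.6 = 2.708333, so τ_n = 2.839912.
Rearranging for μ₀: μ₀ = (μ_n·τ_n − τ_data·x̄)/τ₀ = (-1.7583·2.839912 − 2.708333·-1.8) / 0.131579 = -0.118418/0.131579 ≈ -0.9.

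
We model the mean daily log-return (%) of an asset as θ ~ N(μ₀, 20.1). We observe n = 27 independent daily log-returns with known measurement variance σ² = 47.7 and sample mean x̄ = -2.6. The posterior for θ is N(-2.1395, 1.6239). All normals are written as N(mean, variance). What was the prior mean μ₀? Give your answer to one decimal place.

With known observation variance, the Normal–Normal posterior has precision τ_n = τ₀ + n/σ² and mean μ_n = (τ₀μ₀ + (n/σ²)x̄)/τ_n.
Here τ₀ = 1/20.1 = 0.049751 and τ_data = 27/47.7 = 0.566038, so τ_n = 0.615789.
Rearranging for μ₀: μ₀ = (μ_n·τ_n − τ_data·x̄)/τ₀ = (-2.1395·0.615789 − 0.566038·-2.6) / 0.049751 = 0.154218/0.049751 ≈ 3.1.

μ₀ = 3.1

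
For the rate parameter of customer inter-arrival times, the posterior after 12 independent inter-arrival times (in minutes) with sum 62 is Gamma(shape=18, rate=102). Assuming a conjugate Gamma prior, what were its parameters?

Gamma(shape=6, rate=40)

Gamma–exponential conjugacy: posterior shape = α + n, posterior rate = β + Σtᵢ.
So α = 18 − 12 = 6 and β = 102 − 62 = 40.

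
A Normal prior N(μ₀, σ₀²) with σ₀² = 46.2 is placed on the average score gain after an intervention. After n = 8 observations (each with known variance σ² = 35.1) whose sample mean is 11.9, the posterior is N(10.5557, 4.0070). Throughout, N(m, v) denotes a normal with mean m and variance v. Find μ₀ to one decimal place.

μ₀ = -3.6

The posterior mean is a precision-weighted average: μ_n = (τ₀μ₀ + τ_data·x̄)/(τ₀+τ_data), with τ₀=1/σ₀² and τ_data=n/σ².
Here τ₀ = 1/46.2 = 0.021645 and τ_data = 8/35.1 = 0.227920, so τ_n = 0.249565.
Rearranging for μ₀: μ₀ = (μ_n·τ_n − τ_data·x̄)/τ₀ = (10.5557·0.249565 − 0.227920·11.9) / 0.021645 = -0.077915/0.021645 ≈ -3.6.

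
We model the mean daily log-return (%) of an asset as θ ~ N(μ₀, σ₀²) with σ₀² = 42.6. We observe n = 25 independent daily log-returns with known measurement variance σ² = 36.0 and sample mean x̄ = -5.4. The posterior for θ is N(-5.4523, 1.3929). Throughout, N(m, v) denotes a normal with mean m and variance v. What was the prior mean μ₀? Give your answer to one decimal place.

The posterior mean is a precision-weighted average: μ_n = (τ₀μ₀ + τ_data·x̄)/(τ₀+τ_data), with τ₀=1/σ₀² and τ_data=n/σ².
Here τ₀ = 1/42.6 = 0.023474 and τ_data = 25/36.0 = 0.694444, so τ_n = 0.717918.
Rearranging for μ₀: μ₀ = (μ_n·τ_n − τ_data·x̄)/τ₀ = (-5.4523·0.717918 − 0.694444·-5.4) / 0.023474 = -0.164307/0.023474 ≈ -7.0.

μ₀ = -7.0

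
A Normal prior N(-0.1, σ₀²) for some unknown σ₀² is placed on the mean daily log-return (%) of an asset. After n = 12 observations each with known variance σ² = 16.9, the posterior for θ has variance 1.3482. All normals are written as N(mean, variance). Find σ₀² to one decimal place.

For the Normal–Normal model with known σ², precisions add: τ_n = τ₀ + n/σ².
So 1/σ₀² = 1/1.3482 − 12/16.9 = 0.741730 − 0.710059 = 0.031671.
Hence σ₀² = 1/0.031671 ≈ 31.6.

σ₀² = 31.6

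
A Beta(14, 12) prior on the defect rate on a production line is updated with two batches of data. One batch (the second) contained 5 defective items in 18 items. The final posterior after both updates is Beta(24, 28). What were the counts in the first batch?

5 defective items and 3 good items

Because Beta–binomial updating is additive in the counts, the combined data contributed (α_post−α_prior, β_post−β_prior) successes and failures.
Total across both batches: 24−14=10 defective items, 28−12=16 good items.
Subtract the second batch: 10−5=5 defective items and 16−13=3 good items.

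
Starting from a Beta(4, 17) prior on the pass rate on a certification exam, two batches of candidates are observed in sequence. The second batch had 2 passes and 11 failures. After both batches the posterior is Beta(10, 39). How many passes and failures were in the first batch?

4 passes and 11 failures

Sequential conjugate updates are equivalent to a single update on the pooled data, so total successes = posterior α − prior α and total failures = posterior β − prior β.
Total across both batches: 10−4=6 passes, 39−17=22 failures.
Subtract the second batch: 6−2=4 passes and 22−11=11 failures.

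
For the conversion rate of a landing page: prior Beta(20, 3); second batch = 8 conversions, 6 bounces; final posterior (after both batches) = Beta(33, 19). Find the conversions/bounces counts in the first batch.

Sequential conjugate updates are equivalent to a single update on the pooled data, so total successes = posterior α − prior α and total failures = posterior β − prior β.
Total across both batches: 33−20=13 conversions, 19−3=16 bounces.
Subtract the second batch: 13−8=5 conversions and 16−6=10 bounces.

5 conversions and 10 bounces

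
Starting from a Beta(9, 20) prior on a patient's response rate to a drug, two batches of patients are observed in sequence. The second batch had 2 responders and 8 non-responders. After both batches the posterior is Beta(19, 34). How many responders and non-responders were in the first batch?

Because Beta–binomial updating is additive in the counts, the combined data contributed (α_post−α_prior, β_post−β_prior) successes and failures.
Total across both batches: 19−9=10 responders, 34−20=14 non-responders.
Subtract the second batch: 10−2=8 responders and 14−8=6 non-responders.

8 responders and 6 non-responders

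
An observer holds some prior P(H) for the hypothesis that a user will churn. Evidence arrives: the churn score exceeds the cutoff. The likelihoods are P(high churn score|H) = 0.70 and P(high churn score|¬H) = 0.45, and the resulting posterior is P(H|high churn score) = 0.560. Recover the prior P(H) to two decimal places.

In odds form, posterior odds = prior odds × likelihood ratio, so prior odds = posterior odds ÷ LR.
Posterior odds = 0.560/(1−0.560) = 1.2727. LR = 0.70/0.45 = 1.5556.
Prior odds = 1.2727/1.5556 = 0.8181, so P(H) = 0.8181/(1+0.8181) ≈ 0.45.

P(H) = 0.45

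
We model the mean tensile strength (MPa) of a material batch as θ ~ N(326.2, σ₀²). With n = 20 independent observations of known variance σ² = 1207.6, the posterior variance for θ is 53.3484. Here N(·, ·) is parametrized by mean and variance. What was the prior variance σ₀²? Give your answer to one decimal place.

Posterior precision equals prior precision plus data precision: 1/σ_n² = 1/σ₀² + n/σ².
So 1/σ₀² = 1/53.3484 − 20/1207.6 = 0.018745 − 0.016562 = 0.002183.
Hence σ₀² = 1/0.002183 ≈ 458.1.

σ₀² = 458.1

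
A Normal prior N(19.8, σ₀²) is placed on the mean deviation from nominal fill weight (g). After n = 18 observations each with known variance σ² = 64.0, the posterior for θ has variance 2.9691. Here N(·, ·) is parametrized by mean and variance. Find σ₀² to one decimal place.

σ₀² = 18.0

For the Normal–Normal model with known σ², precisions add: τ_n = τ₀ + n/σ².
So 1/σ₀² = 1/2.9691 − 18/64.0 = 0.336802 − 0.281250 = 0.055552.
Hence σ₀² = 1/0.055552 ≈ 18.0.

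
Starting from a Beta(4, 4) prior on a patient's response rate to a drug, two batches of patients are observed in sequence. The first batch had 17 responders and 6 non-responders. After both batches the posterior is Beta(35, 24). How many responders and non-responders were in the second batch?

Sequential conjugate updates are equivalent to a single update on the pooled data, so total successes = posterior α − prior α and total failures = posterior β − prior β.
Total across both batches: 35−4=31 responders, 24−4=20 non-responders.
Subtract the first batch: 31−17=14 responders and 20−6=14 non-responders.

14 responders and 14 non-responders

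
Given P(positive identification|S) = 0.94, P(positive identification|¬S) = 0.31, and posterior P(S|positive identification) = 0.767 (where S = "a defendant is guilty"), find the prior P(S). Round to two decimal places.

Bayes' rule in odds form gives O(S|E) = O(S)·[P(E|S)/P(E|¬S)], hence O(S) = O(S|E)/LR.
Posterior odds = 0.767/(1−0.767) = 3.2918. LR = 0.94/0.31 = 3.0323.
Prior odds = 3.2918/3.0323 = 1.0856, so P(S) = 1.0856/(1+1.0856) ≈ 0.52.

P(S) = 0.52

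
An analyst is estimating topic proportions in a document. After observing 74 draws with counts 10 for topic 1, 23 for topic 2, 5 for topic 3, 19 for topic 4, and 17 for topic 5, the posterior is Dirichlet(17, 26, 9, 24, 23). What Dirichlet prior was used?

Dirichlet(7, 3, 4, 5, 6)

For a Dirichlet(α) prior with multinomial counts c, the posterior is Dirichlet(α + c) componentwise.
Subtract each count from the matching posterior parameter: 17−10=7, 26−23=3, 9−5=4, 24−19=5, 23−17=6.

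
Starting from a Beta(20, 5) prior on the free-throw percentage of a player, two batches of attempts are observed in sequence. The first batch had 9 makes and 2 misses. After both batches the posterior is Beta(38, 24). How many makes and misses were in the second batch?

Sequential conjugate updates are equivalent to a single update on the pooled data, so total successes = posterior α − prior α and total failures = posterior β − prior β.
Total across both batches: 38−20=18 makes, 24−5=19 misses.
Subtract the first batch: 18−9=9 makes and 19−2=17 misses.

9 makes and 17 misses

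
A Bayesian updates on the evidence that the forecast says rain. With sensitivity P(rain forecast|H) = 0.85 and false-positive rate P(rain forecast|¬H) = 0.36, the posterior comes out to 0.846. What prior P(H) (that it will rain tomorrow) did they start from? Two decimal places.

P(H) = 0.70

In odds form, posterior odds = prior odds × likelihood ratio, so prior odds = posterior odds ÷ LR.
Posterior odds = 0.846/(1−0.846) = 5.4935. LR = 0.85/0.36 = 2.3611.
Prior odds = 5.4935/2.3611 = 2.3267, so P(H) = 2.3267/(1+2.3267) ≈ 0.70.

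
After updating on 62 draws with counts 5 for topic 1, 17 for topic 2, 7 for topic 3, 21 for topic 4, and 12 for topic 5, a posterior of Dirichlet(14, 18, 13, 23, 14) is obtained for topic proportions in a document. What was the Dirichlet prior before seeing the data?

Dirichlet(9, 1, 6, 2, 2)

For a Dirichlet(α) prior with multinomial counts c, the posterior is Dirichlet(α + c) componentwise.
Subtract each count from the matching posterior parameter: 14−5=9, 18−17=1, 13−7=6, 23−21=2, 14−12=2.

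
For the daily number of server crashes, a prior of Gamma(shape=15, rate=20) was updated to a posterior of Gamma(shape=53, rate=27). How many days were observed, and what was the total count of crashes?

n = 7 days with total 38 crashes

A Gamma(α, β) prior (rate parametrization) on a Poisson rate with n observations summing to S gives posterior Gamma(α+S, β+n).
Matching: Σxᵢ = 53 − 15 = 38 and n = 27 − 20 = 7.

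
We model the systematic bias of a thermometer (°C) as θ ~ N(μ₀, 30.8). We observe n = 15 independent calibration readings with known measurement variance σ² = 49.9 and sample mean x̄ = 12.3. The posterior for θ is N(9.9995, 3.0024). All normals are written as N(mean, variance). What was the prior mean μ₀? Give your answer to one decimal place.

With known observation variance, the Normal–Normal posterior has precision τ_n = τ₀ + n/σ² and mean μ_n = (τ₀μ₀ + (n/σ²)x̄)/τ_n.
Here τ₀ = 1/30.8 = 0.032468 and τ_data = 15/49.9 = 0.300601, so τ_n = 0.333069.
Rearranging for μ₀: μ₀ = (μ_n·τ_n − τ_data·x̄)/τ₀ = (9.9995·0.333069 − 0.300601·12.3) / 0.032468 = -0.366869/0.032468 ≈ -11.3.

μ₀ = -11.3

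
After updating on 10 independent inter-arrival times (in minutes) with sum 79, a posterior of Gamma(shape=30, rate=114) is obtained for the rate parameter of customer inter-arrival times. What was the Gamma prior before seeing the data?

For an exponential likelihood with a Gamma(α, β) prior on the rate, n observations with total T give posterior Gamma(α+n, β+T).
So α = 30 − 10 = 20 and β = 114 − 79 = 35.

Gamma(shape=20, rate=35)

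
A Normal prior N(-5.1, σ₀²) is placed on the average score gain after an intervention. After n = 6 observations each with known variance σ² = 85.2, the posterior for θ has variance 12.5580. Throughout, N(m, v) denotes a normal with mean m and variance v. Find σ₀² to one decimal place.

σ₀² = 108.6

Posterior precision equals prior precision plus data precision: 1/σ_n² = 1/σ₀² + n/σ².
So 1/σ₀² = 1/12.5580 − 6/85.2 = 0.079631 − 0.070423 = 0.009208.
Hence σ₀² = 1/0.009208 ≈ 108.6.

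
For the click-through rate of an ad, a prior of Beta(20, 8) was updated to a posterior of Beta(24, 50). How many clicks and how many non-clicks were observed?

Beta is conjugate to the binomial likelihood: posterior = Beta(a+s, b+f).
So s = 24 − 20 = 4 and f = 50 − 8 = 42.

4 clicks and 42 non-clicks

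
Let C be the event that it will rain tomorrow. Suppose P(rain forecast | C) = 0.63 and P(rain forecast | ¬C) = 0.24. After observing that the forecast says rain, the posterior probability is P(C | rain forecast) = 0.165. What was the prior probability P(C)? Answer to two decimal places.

Bayes' rule in odds form gives O(C|E) = O(C)·[P(E|C)/P(E|¬C)], hence O(C) = O(C|E)/LR.
Posterior odds = 0.165/(1−0.165) = 0.1976. LR = 0.63/0.24 = 2.6250.
Prior odds = 0.1976/2.6250 = 0.0753, so P(C) = 0.0753/(1+0.0753) ≈ 0.07.

P(C) = 0.07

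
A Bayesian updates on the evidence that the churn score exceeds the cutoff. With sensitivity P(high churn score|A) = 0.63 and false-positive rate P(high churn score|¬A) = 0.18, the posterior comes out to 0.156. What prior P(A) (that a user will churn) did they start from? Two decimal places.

In odds form, posterior odds = prior odds × likelihood ratio, so prior odds = posterior odds ÷ LR.
Posterior odds = 0.156/(1−0.156) = 0.1848. LR = 0.63/0.18 = 3.5000.
Prior odds = 0.1848/3.5000 = 0.0528, so P(A) = 0.0528/(1+0.0528) ≈ 0.05.

P(A) = 0.05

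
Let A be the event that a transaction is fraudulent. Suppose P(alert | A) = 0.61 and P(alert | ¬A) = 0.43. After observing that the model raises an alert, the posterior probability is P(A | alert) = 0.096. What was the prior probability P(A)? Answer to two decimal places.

Bayes' rule in odds form gives O(A|E) = O(A)·[P(E|A)/P(E|¬A)], hence O(A) = O(A|E)/LR.
Posterior odds = 0.096/(1−0.096) = 0.1062. LR = 0.61/0.43 = 1.4186.
Prior odds = 0.1062/1.4186 = 0.0749, so P(A) = 0.0749/(1+0.0749) ≈ 0.07.

P(A) = 0.07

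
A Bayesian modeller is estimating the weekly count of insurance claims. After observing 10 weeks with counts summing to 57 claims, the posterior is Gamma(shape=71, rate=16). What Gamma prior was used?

Gamma(shape=14, rate=6)

Gamma–Poisson conjugacy: posterior shape = α + Σxᵢ, posterior rate = β + n.
So α = 71 − 57 = 14 and β = 16 − 10 = 6.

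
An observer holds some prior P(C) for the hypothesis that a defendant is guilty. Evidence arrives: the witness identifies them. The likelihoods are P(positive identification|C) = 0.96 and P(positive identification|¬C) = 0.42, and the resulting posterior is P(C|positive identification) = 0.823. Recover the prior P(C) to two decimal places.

Bayes' rule in odds form gives O(C|E) = O(C)·[P(E|C)/P(E|¬C)], hence O(C) = O(C|E)/LR.
Posterior odds = 0.823/(1−0.823) = 4.6497. LR = 0.96/0.42 = 2.2857.
Prior odds = 4.6497/2.2857 = 2.0343, so P(C) = 2.0343/(1+2.0343) ≈ 0.67.

P(C) = 0.67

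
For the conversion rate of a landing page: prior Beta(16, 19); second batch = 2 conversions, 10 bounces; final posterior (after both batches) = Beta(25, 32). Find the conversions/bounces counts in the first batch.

7 conversions and 3 bounces

Because Beta–binomial updating is additive in the counts, the combined data contributed (α_post−α_prior, β_post−β_prior) successes and failures.
Total across both batches: 25−16=9 conversions, 32−19=13 bounces.
Subtract the second batch: 9−2=7 conversions and 13−10=3 bounces.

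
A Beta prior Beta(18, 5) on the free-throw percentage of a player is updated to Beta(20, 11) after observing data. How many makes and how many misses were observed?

2 makes and 6 misses

A Beta(α, β) prior with s successes and f failures in binomial data gives a Beta(α+s, β+f) posterior.
So s = 20 − 18 = 2 and f = 11 − 5 = 6.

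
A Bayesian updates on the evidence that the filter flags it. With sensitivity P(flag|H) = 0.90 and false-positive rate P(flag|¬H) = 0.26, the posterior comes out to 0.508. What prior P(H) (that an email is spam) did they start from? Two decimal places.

P(H) = 0.23

In odds form, posterior odds = prior odds × likelihood ratio, so prior odds = posterior odds ÷ LR.
Posterior odds = 0.508/(1−0.508) = 1.0325. LR = 0.90/0.26 = 3.4615.
Prior odds = 1.0325/3.4615 = 0.2983, so P(H) = 0.2983/(1+0.2983) ≈ 0.23.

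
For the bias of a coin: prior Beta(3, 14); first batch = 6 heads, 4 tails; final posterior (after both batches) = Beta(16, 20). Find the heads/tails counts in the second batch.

Sequential conjugate updates are equivalent to a single update on the pooled data, so total successes = posterior α − prior α and total failures = posterior β − prior β.
Total across both batches: 16−3=13 heads, 20−14=6 tails.
Subtract the first batch: 13−6=7 heads and 6−4=2 tails.

7 heads and 2 tails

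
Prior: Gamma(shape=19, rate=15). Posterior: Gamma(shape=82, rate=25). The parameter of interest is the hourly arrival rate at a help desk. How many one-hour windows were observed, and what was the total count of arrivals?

A Gamma(α, β) prior (rate parametrization) on a Poisson rate with n observations summing to S gives posterior Gamma(α+S, β+n).
Matching: Σxᵢ = 82 − 19 = 63 and n = 25 − 15 = 10.

n = 10 one-hour windows with total 63 arrivals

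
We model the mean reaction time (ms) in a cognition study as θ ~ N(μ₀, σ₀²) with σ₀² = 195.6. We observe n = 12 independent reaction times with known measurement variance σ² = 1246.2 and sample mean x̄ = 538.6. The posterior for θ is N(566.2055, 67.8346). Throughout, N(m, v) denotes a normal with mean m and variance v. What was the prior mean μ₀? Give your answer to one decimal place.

μ₀ = 618.2

With known observation variance, the Normal–Normal posterior has precision τ_n = τ₀ + n/σ² and mean μ_n = (τ₀μ₀ + (n/σ²)x̄)/τ_n.
Here τ₀ = 1/195.6 = 0.005112 and τ_data = 12/1246.2 = 0.009629, so τ_n = 0.014741.
Rearranging for μ₀: μ₀ = (μ_n·τ_n − τ_data·x̄)/τ₀ = (566.2055·0.014741 − 0.009629·538.6) / 0.005112 = 3.160256/0.005112 ≈ 618.2.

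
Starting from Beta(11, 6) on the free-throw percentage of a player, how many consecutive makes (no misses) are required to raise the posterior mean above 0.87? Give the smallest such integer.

k = 30

After k makes and 0 misses the posterior is Beta(11+k, 6), with mean (11+k)/(11+6+k).
Set (11+k)/(17+k) > 0.87 and solve: k > (0.87·17 − 11)/(1 − 0.87) = 29.154.
The smallest integer exceeding 29.154 is 30.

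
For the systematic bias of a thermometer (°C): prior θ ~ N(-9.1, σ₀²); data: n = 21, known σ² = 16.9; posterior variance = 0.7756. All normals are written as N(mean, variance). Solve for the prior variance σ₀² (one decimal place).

σ₀² = 21.4

Posterior precision equals prior precision plus data precision: 1/σ_n² = 1/σ₀² + n/σ².
So 1/σ₀² = 1/0.7756 − 21/16.9 = 1.289324 − 1.242604 = 0.046720.
Hence σ₀² = 1/0.046720 ≈ 21.4.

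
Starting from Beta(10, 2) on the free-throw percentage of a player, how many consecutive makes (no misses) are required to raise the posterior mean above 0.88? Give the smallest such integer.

After k makes and 0 misses the posterior is Beta(10+k, 2), with mean (10+k)/(10+2+k).
Set (10+k)/(12+k) > 0.88 and solve: k > (0.88·12 − 10)/(1 − 0.88) = 4.667.
The smallest integer exceeding 4.667 is 5, and checking k=5: (15)/(17) = 0.8824 > 0.88.

k = 5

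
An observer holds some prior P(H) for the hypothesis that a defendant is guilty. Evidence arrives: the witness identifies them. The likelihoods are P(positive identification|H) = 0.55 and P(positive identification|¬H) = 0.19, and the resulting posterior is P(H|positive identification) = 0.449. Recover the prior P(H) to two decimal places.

Bayes' rule in odds form gives O(H|E) = O(H)·[P(E|H)/P(E|¬H)], hence O(H) = O(H|E)/LR.
Posterior odds = 0.449/(1−0.449) = 0.8149. LR = 0.55/0.19 = 2.8947.
Prior odds = 0.8149/2.8947 = 0.2815, so P(H) = 0.2815/(1+0.2815) ≈ 0.22.

P(H) = 0.22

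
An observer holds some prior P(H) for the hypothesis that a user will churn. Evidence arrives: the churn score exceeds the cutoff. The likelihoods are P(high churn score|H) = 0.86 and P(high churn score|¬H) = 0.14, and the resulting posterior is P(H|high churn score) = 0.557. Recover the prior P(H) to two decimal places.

P(H) = 0.17

Bayes' rule in odds form gives O(H|E) = O(H)·[P(E|H)/P(E|¬H)], hence O(H) = O(H|E)/LR.
Posterior odds = 0.557/(1−0.557) = 1.2573. LR = 0.86/0.14 = 6.1429.
Prior odds = 1.2573/6.1429 = 0.2047, so P(H) = 0.2047/(1+0.2047) ≈ 0.17.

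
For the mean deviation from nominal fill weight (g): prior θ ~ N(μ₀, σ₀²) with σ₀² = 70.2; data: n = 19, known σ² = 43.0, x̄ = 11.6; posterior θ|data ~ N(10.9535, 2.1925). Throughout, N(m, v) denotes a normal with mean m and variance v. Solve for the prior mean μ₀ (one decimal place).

μ₀ = -9.1

With known observation variance, the Normal–Normal posterior has precision τ_n = τ₀ + n/σ² and mean μ_n = (τ₀μ₀ + (n/σ²)x̄)/τ_n.
Here τ₀ = 1/70.2 = 0.014245 and τ_data = 19/43.0 = 0.441860, so τ_n = 0.456105.
Rearranging for μ₀: μ₀ = (μ_n·τ_n − τ_data·x̄)/τ₀ = (10.9535·0.456105 − 0.441860·11.6) / 0.014245 = -0.129630/0.014245 ≈ -9.1.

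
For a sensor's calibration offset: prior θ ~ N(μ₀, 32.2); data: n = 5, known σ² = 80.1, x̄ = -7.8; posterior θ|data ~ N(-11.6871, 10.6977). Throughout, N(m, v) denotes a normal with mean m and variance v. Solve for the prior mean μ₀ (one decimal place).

The posterior mean is a precision-weighted average: μ_n = (τ₀μ₀ + τ_data·x̄)/(τ₀+τ_data), with τ₀=1/σ₀² and τ_data=n/σ².
Here τ₀ = 1/32.2 = 0.031056 and τ_data = 5/80.1 = 0.062422, so τ_n = 0.093478.
Rearranging for μ₀: μ₀ = (μ_n·τ_n − τ_data·x̄)/τ₀ = (-11.6871·0.093478 − 0.062422·-7.8) / 0.031056 = -0.605595/0.031056 ≈ -19.5.

μ₀ = -19.5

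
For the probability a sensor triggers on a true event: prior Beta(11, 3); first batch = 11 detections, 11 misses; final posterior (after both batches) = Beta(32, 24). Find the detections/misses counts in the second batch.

10 detections and 10 misses

Because Beta–binomial updating is additive in the counts, the combined data contributed (α_post−α_prior, β_post−β_prior) successes and failures.
Total across both batches: 32−11=21 detections, 24−3=21 misses.
Subtract the first batch: 21−11=10 detections and 21−11=10 misses.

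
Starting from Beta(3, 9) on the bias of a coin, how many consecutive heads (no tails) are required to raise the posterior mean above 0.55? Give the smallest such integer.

k = 9

After k heads and 0 tails the posterior is Beta(3+k, 9), with mean (3+k)/(3+9+k).
Set (3+k)/(12+k) > 0.55 and solve: k > (0.55·12 − 3)/(1 − 0.55) = 8.000.
The smallest integer exceeding 8.000 is 9.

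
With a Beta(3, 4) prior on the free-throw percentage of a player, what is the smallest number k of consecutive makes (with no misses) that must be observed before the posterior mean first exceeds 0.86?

k = 22

After k makes and 0 misses the posterior is Beta(3+k, 4), with mean (3+k)/(3+4+k).
Set (3+k)/(7+k) > 0.86 and solve: k > (0.86·7 − 3)/(1 − 0.86) = 21.571.
The smallest integer exceeding 21.571 is 22, and checking k=22: (25)/(29) = 0.8621 > 0.86.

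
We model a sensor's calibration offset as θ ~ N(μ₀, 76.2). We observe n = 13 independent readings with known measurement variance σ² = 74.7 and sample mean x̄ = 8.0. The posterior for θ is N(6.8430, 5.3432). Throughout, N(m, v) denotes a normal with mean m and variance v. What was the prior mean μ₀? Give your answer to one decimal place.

μ₀ = -8.5

The posterior mean is a precision-weighted average: μ_n = (τ₀μ₀ + τ_data·x̄)/(τ₀+τ_data), with τ₀=1/σ₀² and τ_data=n/σ².
Here τ₀ = 1/76.2 = 0.013123 and τ_data = 13/74.7 = 0.174029, so τ_n = 0.187152.
Rearranging for μ₀: μ₀ = (μ_n·τ_n − τ_data·x̄)/τ₀ = (6.8430·0.187152 − 0.174029·8.0) / 0.013123 = -0.111551/0.013123 ≈ -8.5.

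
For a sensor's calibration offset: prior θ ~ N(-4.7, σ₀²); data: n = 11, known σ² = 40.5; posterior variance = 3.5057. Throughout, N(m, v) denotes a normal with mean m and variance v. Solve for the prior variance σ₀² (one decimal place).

Posterior precision equals prior precision plus data precision: 1/σ_n² = 1/σ₀² + n/σ².
So 1/σ₀² = 1/3.5057 − 11/40.5 = 0.285250 − 0.271605 = 0.013645.
Hence σ₀² = 1/0.013645 ≈ 73.3.

σ₀² = 73.3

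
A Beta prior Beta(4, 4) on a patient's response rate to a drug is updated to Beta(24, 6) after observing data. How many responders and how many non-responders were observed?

Beta is conjugate to the binomial likelihood: posterior = Beta(a+s, b+f).
So s = 24 − 4 = 20 and f = 6 − 4 = 2.

20 responders and 2 non-responders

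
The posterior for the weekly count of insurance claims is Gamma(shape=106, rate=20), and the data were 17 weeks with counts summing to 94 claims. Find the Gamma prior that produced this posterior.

A Gamma(α, β) prior (rate parametrization) on a Poisson rate with n observations summing to S gives posterior Gamma(α+S, β+n).
So α = 106 − 94 = 12 and β = 20 − 17 = 3.

Gamma(shape=12, rate=3)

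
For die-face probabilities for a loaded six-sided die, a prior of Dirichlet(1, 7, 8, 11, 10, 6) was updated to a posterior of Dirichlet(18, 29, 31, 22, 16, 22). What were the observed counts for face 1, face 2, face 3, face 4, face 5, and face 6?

For a Dirichlet(α) prior with multinomial counts c, the posterior is Dirichlet(α + c) componentwise.
Counts are posterior − prior componentwise: 18−1=17, 29−7=22, 31−8=23, 22−11=11, 16−10=6, 22−6=16.

counts (17, 22, 23, 11, 6, 16)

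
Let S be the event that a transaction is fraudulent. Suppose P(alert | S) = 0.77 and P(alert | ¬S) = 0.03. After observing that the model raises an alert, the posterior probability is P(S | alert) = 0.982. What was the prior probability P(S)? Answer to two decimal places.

Bayes' rule in odds form gives O(S|E) = O(S)·[P(E|S)/P(E|¬S)], hence O(S) = O(S|E)/LR.
Posterior odds = 0.982/(1−0.982) = 54.5556. LR = 0.77/0.03 = 25.6667.
Prior odds = 54.5556/25.6667 = 2.1255, so P(S) = 2.1255/(1+2.1255) ≈ 0.68.

P(S) = 0.68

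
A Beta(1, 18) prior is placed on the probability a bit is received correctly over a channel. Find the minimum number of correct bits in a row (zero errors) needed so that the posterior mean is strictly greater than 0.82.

After k correct bits and 0 errors the posterior is Beta(1+k, 18), with mean (1+k)/(1+18+k).
Set (1+k)/(19+k) > 0.82 and solve: k > (0.82·19 − 1)/(1 − 0.82) = 81.000.
The smallest integer exceeding 81.000 is 82.

k = 82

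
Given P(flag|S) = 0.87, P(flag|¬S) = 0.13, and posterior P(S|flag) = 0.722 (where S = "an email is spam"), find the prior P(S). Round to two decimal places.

P(S) = 0.28

Bayes' rule in odds form gives O(S|E) = O(S)·[P(E|S)/P(E|¬S)], hence O(S) = O(S|E)/LR.
Posterior odds = 0.722/(1−0.722) = 2.5971. LR = 0.87/0.13 = 6.6923.
Prior odds = 2.5971/6.6923 = 0.3881, so P(S) = 0.3881/(1+0.3881) ≈ 0.28.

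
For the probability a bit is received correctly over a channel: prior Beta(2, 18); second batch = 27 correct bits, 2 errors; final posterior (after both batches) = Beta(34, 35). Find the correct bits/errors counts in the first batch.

5 correct bits and 15 errors

Because Beta–binomial updating is additive in the counts, the combined data contributed (α_post−α_prior, β_post−β_prior) successes and failures.
Total across both batches: 34−2=32 correct bits, 35−18=17 errors.
Subtract the second batch: 32−27=5 correct bits and 17−2=15 errors.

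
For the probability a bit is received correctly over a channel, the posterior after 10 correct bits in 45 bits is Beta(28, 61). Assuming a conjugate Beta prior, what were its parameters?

A Beta(α, β) prior with s successes and f failures in binomial data gives a Beta(α+s, β+f) posterior.
So α = 28 − 10 = 18 and β = 61 − 35 = 26.

Beta(18, 26)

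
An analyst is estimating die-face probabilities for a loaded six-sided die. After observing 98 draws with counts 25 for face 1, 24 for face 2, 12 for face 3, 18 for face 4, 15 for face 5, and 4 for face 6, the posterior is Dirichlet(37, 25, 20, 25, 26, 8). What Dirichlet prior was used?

For a Dirichlet(α) prior with multinomial counts c, the posterior is Dirichlet(α + c) componentwise.
Subtract each count from the matching posterior parameter: 37−25=12, 25−24=1, 20−12=8, 25−18=7, 26−15=11, 8−4=4.

Dirichlet(12, 1, 8, 7, 11, 4)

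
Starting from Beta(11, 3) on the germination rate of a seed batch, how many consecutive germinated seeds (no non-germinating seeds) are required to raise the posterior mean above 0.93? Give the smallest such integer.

k = 29

After k germinated seeds and 0 non-germinating seeds the posterior is Beta(11+k, 3), with mean (11+k)/(11+3+k).
Set (11+k)/(14+k) > 0.93 and solve: k > (0.93·14 − 11)/(1 − 0.93) = 28.857.
The smallest integer exceeding 28.857 is 29.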